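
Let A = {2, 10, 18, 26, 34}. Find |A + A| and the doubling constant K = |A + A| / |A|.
K = |A + A| / |A| = 9/5

Enumerate A + A = {a + b : a, b ∈ A}. With |A| = 5, there are |A|^2 = 25 ordered sum pairs; collecting distinct values, A + A = {4, 12, 20, 28, 36, 44, 52, 60, 68}, so |A + A| = 9. Thus K = 9/5. Here |A + A| = 2|A| − 1 = 9, the minimum possible — so K = 9/5 is minimal, which holds iff A is an arithmetic progression.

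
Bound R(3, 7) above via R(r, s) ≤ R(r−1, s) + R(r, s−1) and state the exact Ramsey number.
R(3, 7) ≤ R(2, 7) + R(3, 6) = 7 + 18 = 25; exact value R(3, 7) = 23.

The Erdős–Szekeres recurrence R(r, s) ≤ R(r−1, s) + R(r, s−1) applied to (r, s) = (3, 7) gives
  R(3, 7) ≤ R(2, 7) + R(3, 6) = 7 + 18 = 25.
(Recall R(2, k) = k and R is symmetric.) The recurrence is not tight here (it gives 25, but the exact value is R(3, 7) = 23); the tight upper bound requires a sharper argument than the simple recurrence, combined with a lower-bound construction on K_{22}.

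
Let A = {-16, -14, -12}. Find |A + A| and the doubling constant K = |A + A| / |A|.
K = |A + A| / |A| = 5/3

Enumerate A + A = {a + b : a, b ∈ A}. With |A| = 3, there are |A|^2 = 9 ordered sum pairs; collecting distinct values, A + A = {-32, -30, -28, -26, -24}, so |A + A| = 5. Thus K = 5/3. Here |A + A| = 2|A| − 1 = 5, the minimum possible — so K = 5/3 is minimal, which holds iff A is an arithmetic progression.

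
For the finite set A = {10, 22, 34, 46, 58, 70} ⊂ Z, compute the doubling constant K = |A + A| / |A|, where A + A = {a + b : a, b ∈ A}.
K = |A + A| / |A| = 11/6

Enumerate A + A = {a + b : a, b ∈ A}. With |A| = 6, there are |A|^2 = 36 ordered sum pairs; collecting distinct values, A + A = {20, 32, 44, 56, 68, 80, 92, 104, 116, 128, 140}, so |A + A| = 11. Thus K = 11/6. Here |A + A| = 2|A| − 1 = 11, the minimum possible — so K = 11/6 is minimal, which holds iff A is an arithmetic progression.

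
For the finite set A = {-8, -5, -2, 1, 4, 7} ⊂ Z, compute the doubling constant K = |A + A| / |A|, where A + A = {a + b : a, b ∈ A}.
K = |A + A| / |A| = 11/6

Enumerate A + A = {a + b : a, b ∈ A}. With |A| = 6, there are |A|^2 = 36 ordered sum pairs; collecting distinct values, A + A = {-16, -13, -10, -7, -4, -1, 2, 5, 8, 11, 14}, so |A + A| = 11. Thus K = 11/6. Here |A + A| = 2|A| − 1 = 11, the minimum possible — so K = 11/6 is minimal, which holds iff A is an arithmetic progression.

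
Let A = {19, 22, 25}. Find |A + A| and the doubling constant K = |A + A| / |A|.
K = |A + A| / |A| = 5/3

Enumerate A + A = {a + b : a, b ∈ A}. With |A| = 3, there are |A|^2 = 9 ordered sum pairs; collecting distinct values, A + A = {38, 41, 44, 47, 50}, so |A + A| = 5. Thus K = 5/3. Here |A + A| = 2|A| − 1 = 5, the minimum possible — so K = 5/3 is minimal, which holds iff A is an arithmetic progression.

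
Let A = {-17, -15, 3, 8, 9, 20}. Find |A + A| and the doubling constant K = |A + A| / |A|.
K = |A + A| / |A| = 21/6 = 7/2

Enumerate A + A = {a + b : a, b ∈ A}. With |A| = 6, there are |A|^2 = 36 ordered sum pairs; collecting distinct values, A + A = {-34, -32, -30, -14, -12, -9, -8, -7, -6, 3, 5, 6, 11, 12, 16, 17, 18, 23, 28, 29, 40}, so |A + A| = 21. Thus K = 21/6 = 7/2. For comparison, the minimum possible |A + A| over all 6-element sets is 2·6 − 1 = 11 (so min K = 11/6), attained only by arithmetic progressions.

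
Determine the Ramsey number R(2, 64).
R(2, 64) = 64

R(2, k) = k for all k ≥ 2: in a 2-colouring of K_k, either some edge is red (a red K_2) or all edges are blue (a blue K_k). And K_{63} coloured all-blue has no blue K_64, so R(2, 64) > 63. Hence R(2, 64) = 64.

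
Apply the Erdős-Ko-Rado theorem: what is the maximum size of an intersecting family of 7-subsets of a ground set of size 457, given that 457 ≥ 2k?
max |F| = C(456, 6) = 12081275121916

The Erdős-Ko-Rado theorem states: for n ≥ 2k, an intersecting family of k-subsets of an n-element set has size at most C(n − 1, k − 1), with equality for 'star' families {A ⊆ [n] : |A| = k, i ∈ A} (fix an element i). For n = 457, k = 7: C(456, 6) = 12081275121916.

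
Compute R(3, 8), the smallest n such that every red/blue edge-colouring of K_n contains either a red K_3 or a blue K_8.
R(3, 8) = 28

Lower bound: an explicit 2-colouring of K_{27} (typically a Paley-type or other structured construction) avoids a red K_3 and a blue K_8, showing R(3, 8) > 27.
Upper bound: the simple Erdős–Szekeres recurrence only gives R(3, 8) ≤ 31; the tight bound R(3, 8) ≤ 28 requires a sharper case analysis (or computer search) of 2-colourings of K_{28}.
Hence R(3, 8) = 28.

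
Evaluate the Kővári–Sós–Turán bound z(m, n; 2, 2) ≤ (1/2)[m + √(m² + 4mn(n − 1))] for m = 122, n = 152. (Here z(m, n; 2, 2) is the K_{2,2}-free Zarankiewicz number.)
z(122, 152; 2, 2) ≤ (1/2)[122 + √(122² + 4·122·152·151)] = (1/2)[122 + √11215460] = 1735.4745

Kővári–Sós–Turán: let r_1, ..., r_122 be the row sums and z = Σ r_i the total number of 1s. Each pair of columns can share at most one row with both entries 1 (else a 2×2 all-ones block appears), so Σ_i C(r_i, 2) ≤ C(152, 2) = 11476. By convexity Σ_i C(r_i, 2) ≥ 122·C(z/122, 2) = z(z − 122)/(2·122), giving z² − 122z − 122·152·151 ≤ 0 and hence z ≤ (1/2)[122 + √(14884 + 4·2800144)] = (1/2)[122 + √11215460] ≈ (1/2)(122 + 3348.9491) = 1735.4745.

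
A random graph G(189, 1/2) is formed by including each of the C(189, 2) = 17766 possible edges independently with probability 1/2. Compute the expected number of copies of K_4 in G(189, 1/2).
E[# K_4] = C(189, 4) · (1/2)^C(4, 2) = 51494751 / 2^6 = 804605.484375

For each 4-subset S of vertices (there are C(189, 4) = 51494751 such S), let X_S = 1 if S induces a K_4 (all C(4, 2) = 6 edges present). Then P(X_S = 1) = (1/2)^6 = 1/64. By linearity of expectation, E[# K_4] = C(189, 4) · (1/2)^6 = 51494751 / 64 = 804605.484375.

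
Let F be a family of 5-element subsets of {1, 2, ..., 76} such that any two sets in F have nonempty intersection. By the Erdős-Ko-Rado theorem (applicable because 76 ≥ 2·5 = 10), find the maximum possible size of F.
max |F| = C(75, 4) = 1215450

Erdős-Ko-Rado (1961): when n ≥ 2k, max |F| = C(n−1, k−1). The bound is attained by the star {A : i ∈ A} for any fixed i ∈ [n]. Here C(76−1, 5−1) = C(75, 4) = 1215450.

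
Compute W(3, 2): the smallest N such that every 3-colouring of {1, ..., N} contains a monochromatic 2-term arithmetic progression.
W(3, 2) = 3 + 1 = 4

A 2-term AP is any pair of integers, so a monochromatic 2-AP exists iff some colour is used at least twice. With 3 colours, the colouring i ↦ i on {1, ..., 3} uses each colour once, avoiding any monochromatic pair, so W(3, 2) > 3. For {1, ..., 4}, pigeonhole forces two integers of the same colour, which form a monochromatic 2-AP. Hence W(3, 2) = 4.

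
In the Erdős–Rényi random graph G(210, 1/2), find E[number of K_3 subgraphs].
E[# K_3] = C(210, 3) · (1/2)^C(3, 2) = 1521520 / 2^3 = 190190

For each 3-subset S of vertices (there are C(210, 3) = 1521520 such S), let X_S = 1 if S induces a K_3 (all C(3, 2) = 3 edges present). Then P(X_S = 1) = (1/2)^3 = 1/8. By linearity of expectation, E[# K_3] = C(210, 3) · (1/2)^3 = 1521520 / 8 = 190190.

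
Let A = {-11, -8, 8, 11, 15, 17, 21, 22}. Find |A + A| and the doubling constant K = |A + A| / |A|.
K = |A + A| / |A| = 33/8

Enumerate A + A = {a + b : a, b ∈ A}. With |A| = 8, there are |A|^2 = 64 ordered sum pairs; collecting distinct values, A + A = {-22, -19, -16, -3, 0, 3, 4, 6, 7, 9, 10, 11, 13, 14, 16, 19, 22, 23, 25, 26, 28, 29, 30, 32, 33, 34, 36, 37, 38, 39, 42, 43, 44}, so |A + A| = 33. Thus K = 33/8. For comparison, the minimum possible |A + A| over all 8-element sets is 2·8 − 1 = 15 (so min K = 15/8), attained only by arithmetic progressions.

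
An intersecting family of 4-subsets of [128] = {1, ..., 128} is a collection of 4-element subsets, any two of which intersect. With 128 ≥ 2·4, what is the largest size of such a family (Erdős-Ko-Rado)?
max |F| = C(127, 3) = 333375

Erdős-Ko-Rado (1961): when n ≥ 2k, max |F| = C(n−1, k−1). The bound is attained by the star {A : i ∈ A} for any fixed i ∈ [n]. Here C(128−1, 4−1) = C(127, 3) = 333375.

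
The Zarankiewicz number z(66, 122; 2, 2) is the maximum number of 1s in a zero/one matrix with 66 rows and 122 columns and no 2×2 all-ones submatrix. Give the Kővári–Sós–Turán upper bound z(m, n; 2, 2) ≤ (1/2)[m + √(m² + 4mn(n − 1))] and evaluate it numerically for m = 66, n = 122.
z(66, 122; 2, 2) ≤ (1/2)[66 + √(66² + 4·66·122·121)] = (1/2)[66 + √3901524] = 1020.6138

Kővári–Sós–Turán: let r_1, ..., r_66 be the row sums and z = Σ r_i the total number of 1s. Each pair of columns can share at most one row with both entries 1 (else a 2×2 all-ones block appears), so Σ_i C(r_i, 2) ≤ C(122, 2) = 7381. By convexity Σ_i C(r_i, 2) ≥ 66·C(z/66, 2) = z(z − 66)/(2·66), giving z² − 66z − 66·122·121 ≤ 0 and hence z ≤ (1/2)[66 + √(4356 + 4·974292)] = (1/2)[66 + √3901524] ≈ (1/2)(66 + 1975.2276) = 1020.6138.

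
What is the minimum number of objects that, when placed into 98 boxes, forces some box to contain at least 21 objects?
n = (21 − 1)·98 + 1 = 1961

By the generalised pigeonhole principle, to guarantee some box contains ≥ r objects we need more than (r − 1) · k objects total. Threshold: n = (r − 1) · k + 1. With r = 21 and k = 98: n = 20 · 98 + 1 = 1960 + 1 = 1961. For n = 1960 = 20 · 98, we can put exactly 20 objects in every box, avoiding 21 in any single one — so 1961 is tight.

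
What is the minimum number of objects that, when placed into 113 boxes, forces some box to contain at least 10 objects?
n = (10 − 1)·113 + 1 = 1018

By the generalised pigeonhole principle, to guarantee some box contains ≥ r objects we need more than (r − 1) · k objects total. Threshold: n = (r − 1) · k + 1. With r = 10 and k = 113: n = 9 · 113 + 1 = 1017 + 1 = 1018. For n = 1017 = 9 · 113, we can put exactly 9 objects in every box, avoiding 10 in any single one — so 1018 is tight.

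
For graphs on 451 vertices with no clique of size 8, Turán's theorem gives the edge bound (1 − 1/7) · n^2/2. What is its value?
Turán density bound = (6/7) · 451^2/2 = 610203/7 ≈ 87171.8571

Turán's theorem: ex(n, K_{r+1}) is achieved by the complete r-partite Turán graph T(n, r) with parts as balanced as possible, and is at most (1 − 1/r) · n^2/2. For r = 7, n = 451: the density bound is (6/7) · 203401/2 = 610203/7 ≈ 87171.8571. The integer-valued extremum is e(T(451, 7)) = 87171, which is strictly less than the density bound 610203/7 since 7 ∤ 451 (the parts of T(451, 7) cannot all be equal).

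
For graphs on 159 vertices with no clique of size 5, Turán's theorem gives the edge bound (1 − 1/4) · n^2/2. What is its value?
Turán density bound = (3/4) · 159^2/2 = 75843/8 ≈ 9480.375

Turán's theorem: ex(n, K_{r+1}) is achieved by the complete r-partite Turán graph T(n, r) with parts as balanced as possible, and is at most (1 − 1/r) · n^2/2. For r = 4, n = 159: the density bound is (3/4) · 25281/2 = 75843/8 ≈ 9480.375. The integer-valued extremum is e(T(159, 4)) = 9480, which is strictly less than the density bound 75843/8 since 4 ∤ 159 (the parts of T(159, 4) cannot all be equal).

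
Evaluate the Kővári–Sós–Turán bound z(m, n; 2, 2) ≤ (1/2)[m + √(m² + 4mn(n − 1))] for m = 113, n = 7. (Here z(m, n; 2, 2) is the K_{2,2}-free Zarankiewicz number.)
z(113, 7; 2, 2) ≤ (1/2)[113 + √(113² + 4·113·7·6)] = (1/2)[113 + √31753] = 145.5969

Kővári–Sós–Turán: let r_1, ..., r_113 be the row sums and z = Σ r_i the total number of 1s. Each pair of columns can share at most one row with both entries 1 (else a 2×2 all-ones block appears), so Σ_i C(r_i, 2) ≤ C(7, 2) = 21. By convexity Σ_i C(r_i, 2) ≥ 113·C(z/113, 2) = z(z − 113)/(2·113), giving z² − 113z − 113·7·6 ≤ 0 and hence z ≤ (1/2)[113 + √(12769 + 4·4746)] = (1/2)[113 + √31753] ≈ (1/2)(113 + 178.1937) = 145.5969.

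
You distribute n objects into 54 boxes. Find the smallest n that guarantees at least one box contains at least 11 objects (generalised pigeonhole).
n = (11 − 1)·54 + 1 = 541

By the generalised pigeonhole principle, to guarantee some box contains ≥ r objects we need more than (r − 1) · k objects total. Threshold: n = (r − 1) · k + 1. With r = 11 and k = 54: n = 10 · 54 + 1 = 540 + 1 = 541. For n = 540 = 10 · 54, we can put exactly 10 objects in every box, avoiding 11 in any single one — so 541 is tight.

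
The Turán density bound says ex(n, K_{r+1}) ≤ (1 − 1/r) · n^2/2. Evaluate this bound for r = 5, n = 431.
Turán density bound = (4/5) · 431^2/2 = 371522/5 ≈ 74304.4

Turán's theorem: ex(n, K_{r+1}) is achieved by the complete r-partite Turán graph T(n, r) with parts as balanced as possible, and is at most (1 − 1/r) · n^2/2. For r = 5, n = 431: the density bound is (4/5) · 185761/2 = 371522/5 ≈ 74304.4. The integer-valued extremum is e(T(431, 5)) = 74304, which is strictly less than the density bound 371522/5 since 5 ∤ 431 (the parts of T(431, 5) cannot all be equal).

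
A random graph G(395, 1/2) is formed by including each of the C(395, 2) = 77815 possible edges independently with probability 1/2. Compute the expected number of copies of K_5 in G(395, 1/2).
E[# K_5] = C(395, 5) · (1/2)^C(5, 2) = 78120937454 / 2^10 = 39060468727/512 ≈ 76289977.982422

For each 5-subset S of vertices (there are C(395, 5) = 78120937454 such S), let X_S = 1 if S induces a K_5 (all C(5, 2) = 10 edges present). Then P(X_S = 1) = (1/2)^10 = 1/1024. By linearity of expectation, E[# K_5] = C(395, 5) · (1/2)^10 = 78120937454 / 1024 = 39060468727/512 ≈ 76289977.982422.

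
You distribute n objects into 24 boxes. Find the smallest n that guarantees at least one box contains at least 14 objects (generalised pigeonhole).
n = (14 − 1)·24 + 1 = 313

By the generalised pigeonhole principle, to guarantee some box contains ≥ r objects we need more than (r − 1) · k objects total. Threshold: n = (r − 1) · k + 1. With r = 14 and k = 24: n = 13 · 24 + 1 = 312 + 1 = 313. For n = 312 = 13 · 24, we can put exactly 13 objects in every box, avoiding 14 in any single one — so 313 is tight.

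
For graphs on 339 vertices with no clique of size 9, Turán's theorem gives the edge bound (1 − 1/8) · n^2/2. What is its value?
Turán density bound = (7/8) · 339^2/2 = 804447/16 ≈ 50277.9375

Turán's theorem: ex(n, K_{r+1}) is achieved by the complete r-partite Turán graph T(n, r) with parts as balanced as possible, and is at most (1 − 1/r) · n^2/2. For r = 8, n = 339: the density bound is (7/8) · 114921/2 = 804447/16 ≈ 50277.9375. The integer-valued extremum is e(T(339, 8)) = 50277, which is strictly less than the density bound 804447/16 since 8 ∤ 339 (the parts of T(339, 8) cannot all be equal).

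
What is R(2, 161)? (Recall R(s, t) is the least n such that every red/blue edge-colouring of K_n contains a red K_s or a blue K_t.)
R(2, 161) = 161

R(2, k) = k for all k ≥ 2: in a 2-colouring of K_k, either some edge is red (a red K_2) or all edges are blue (a blue K_k). And K_{160} coloured all-blue has no blue K_161, so R(2, 161) > 160. Hence R(2, 161) = 161.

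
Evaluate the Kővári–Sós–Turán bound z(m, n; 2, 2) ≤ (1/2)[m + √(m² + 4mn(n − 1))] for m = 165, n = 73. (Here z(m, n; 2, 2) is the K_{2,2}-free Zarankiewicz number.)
z(165, 73; 2, 2) ≤ (1/2)[165 + √(165² + 4·165·73·72)] = (1/2)[165 + √3496185] = 1017.4044

Kővári–Sós–Turán: let r_1, ..., r_165 be the row sums and z = Σ r_i the total number of 1s. Each pair of columns can share at most one row with both entries 1 (else a 2×2 all-ones block appears), so Σ_i C(r_i, 2) ≤ C(73, 2) = 2628. By convexity Σ_i C(r_i, 2) ≥ 165·C(z/165, 2) = z(z − 165)/(2·165), giving z² − 165z − 165·73·72 ≤ 0 and hence z ≤ (1/2)[165 + √(27225 + 4·867240)] = (1/2)[165 + √3496185] ≈ (1/2)(165 + 1869.8088) = 1017.4044.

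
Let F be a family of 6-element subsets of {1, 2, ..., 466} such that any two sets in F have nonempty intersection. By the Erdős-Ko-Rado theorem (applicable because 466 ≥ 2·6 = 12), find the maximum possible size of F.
max |F| = C(465, 5) = 177301977468

The Erdős-Ko-Rado theorem states: for n ≥ 2k, an intersecting family of k-subsets of an n-element set has size at most C(n − 1, k − 1), with equality for 'star' families {A ⊆ [n] : |A| = k, i ∈ A} (fix an element i). For n = 466, k = 6: C(465, 5) = 177301977468.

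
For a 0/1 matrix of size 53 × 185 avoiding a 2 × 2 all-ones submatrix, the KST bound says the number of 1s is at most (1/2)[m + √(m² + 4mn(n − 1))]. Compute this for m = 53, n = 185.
z(53, 185; 2, 2) ≤ (1/2)[53 + √(53² + 4·53·185·184)] = (1/2)[53 + √7219289] = 1369.9367

Kővári–Sós–Turán: let r_1, ..., r_53 be the row sums and z = Σ r_i the total number of 1s. Each pair of columns can share at most one row with both entries 1 (else a 2×2 all-ones block appears), so Σ_i C(r_i, 2) ≤ C(185, 2) = 17020. By convexity Σ_i C(r_i, 2) ≥ 53·C(z/53, 2) = z(z − 53)/(2·53), giving z² − 53z − 53·185·184 ≤ 0 and hence z ≤ (1/2)[53 + √(2809 + 4·1804120)] = (1/2)[53 + √7219289] ≈ (1/2)(53 + 2686.8735) = 1369.9367.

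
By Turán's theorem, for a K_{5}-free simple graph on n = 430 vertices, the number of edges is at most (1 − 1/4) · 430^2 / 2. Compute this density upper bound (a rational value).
Turán density bound = (3/4) · 430^2/2 = 138675/2 ≈ 69337.5

Turán's theorem: ex(n, K_{r+1}) is achieved by the complete r-partite Turán graph T(n, r) with parts as balanced as possible, and is at most (1 − 1/r) · n^2/2. For r = 4, n = 430: the density bound is (3/4) · 184900/2 = 138675/2 ≈ 69337.5. The integer-valued extremum is e(T(430, 4)) = 69337, which is strictly less than the density bound 138675/2 since 4 ∤ 430 (the parts of T(430, 4) cannot all be equal).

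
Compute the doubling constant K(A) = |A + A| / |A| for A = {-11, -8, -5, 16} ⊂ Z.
K = |A + A| / |A| = 9/4

Enumerate A + A = {a + b : a, b ∈ A}. With |A| = 4, there are |A|^2 = 16 ordered sum pairs; collecting distinct values, A + A = {-22, -19, -16, -13, -10, 5, 8, 11, 32}, so |A + A| = 9. Thus K = 9/4. For comparison, the minimum possible |A + A| over all 4-element sets is 2·4 − 1 = 7 (so min K = 7/4), attained only by arithmetic progressions.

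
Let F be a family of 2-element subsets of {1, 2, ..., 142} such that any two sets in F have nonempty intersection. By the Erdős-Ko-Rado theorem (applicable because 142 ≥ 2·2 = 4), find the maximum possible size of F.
max |F| = C(141, 1) = 141

Erdős-Ko-Rado (1961): when n ≥ 2k, max |F| = C(n−1, k−1). The bound is attained by the star {A : i ∈ A} for any fixed i ∈ [n]. Here C(142−1, 2−1) = C(141, 1) = 141.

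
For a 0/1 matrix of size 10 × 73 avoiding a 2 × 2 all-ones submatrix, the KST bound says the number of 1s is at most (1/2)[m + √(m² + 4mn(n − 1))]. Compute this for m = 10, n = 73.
z(10, 73; 2, 2) ≤ (1/2)[10 + √(10² + 4·10·73·72)] = (1/2)[10 + √210340] = 234.3142

Kővári–Sós–Turán: let r_1, ..., r_10 be the row sums and z = Σ r_i the total number of 1s. Each pair of columns can share at most one row with both entries 1 (else a 2×2 all-ones block appears), so Σ_i C(r_i, 2) ≤ C(73, 2) = 2628. By convexity Σ_i C(r_i, 2) ≥ 10·C(z/10, 2) = z(z − 10)/(2·10), giving z² − 10z − 10·73·72 ≤ 0 and hence z ≤ (1/2)[10 + √(100 + 4·52560)] = (1/2)[10 + √210340] ≈ (1/2)(10 + 458.6284) = 234.3142.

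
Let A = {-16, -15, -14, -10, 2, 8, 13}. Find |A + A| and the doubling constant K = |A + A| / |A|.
K = |A + A| / |A| = 25/7

Enumerate A + A = {a + b : a, b ∈ A}. With |A| = 7, there are |A|^2 = 49 ordered sum pairs; collecting distinct values, A + A = {-32, -31, -30, -29, -28, -26, -25, -24, -20, -14, -13, -12, -8, -7, -6, -3, -2, -1, 3, 4, 10, 15, 16, 21, 26}, so |A + A| = 25. Thus K = 25/7. For comparison, the minimum possible |A + A| over all 7-element sets is 2·7 − 1 = 13 (so min K = 13/7), attained only by arithmetic progressions.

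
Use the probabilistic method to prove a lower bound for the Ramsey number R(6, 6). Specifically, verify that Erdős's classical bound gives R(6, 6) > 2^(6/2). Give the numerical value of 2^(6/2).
2^(6/2) = 8; so R(6, 6) > 8

Colour each edge of K_n uniformly at random with red/blue. The expected number of monochromatic K_6 is C(n, 6) · 2 · 2^(−C(6,2)). If C(n, 6) · 2^(1 − C(6,2)) < 1, then with positive probability no monochromatic K_6 exists, so R(6, 6) > n. The standard estimate C(n, 6) ≤ n^6/6! shows this inequality holds whenever n ≤ 2^(6/2) (since 6! · 2^(C(6,2) − 1) > 2^(6^2/2) ≥ n^6). Hence R(6, 6) > 2^(6/2) = 8.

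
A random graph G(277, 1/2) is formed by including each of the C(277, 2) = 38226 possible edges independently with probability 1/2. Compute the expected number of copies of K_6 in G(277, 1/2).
E[# K_6] = C(277, 6) · (1/2)^C(6, 2) = 594115882360 / 2^15 = 74264485295/4096 ≈ 18130977.855225

For each 6-subset S of vertices (there are C(277, 6) = 594115882360 such S), let X_S = 1 if S induces a K_6 (all C(6, 2) = 15 edges present). Then P(X_S = 1) = (1/2)^15 = 1/32768. By linearity of expectation, E[# K_6] = C(277, 6) · (1/2)^15 = 594115882360 / 32768 = 74264485295/4096 ≈ 18130977.855225.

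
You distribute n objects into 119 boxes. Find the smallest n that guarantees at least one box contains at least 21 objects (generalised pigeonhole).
n = (21 − 1)·119 + 1 = 2381

By the generalised pigeonhole principle, to guarantee some box contains ≥ r objects we need more than (r − 1) · k objects total. Threshold: n = (r − 1) · k + 1. With r = 21 and k = 119: n = 20 · 119 + 1 = 2380 + 1 = 2381. For n = 2380 = 20 · 119, we can put exactly 20 objects in every box, avoiding 21 in any single one — so 2381 is tight.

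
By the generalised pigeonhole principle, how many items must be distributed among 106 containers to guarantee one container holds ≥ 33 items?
n = (33 − 1)·106 + 1 = 3393

By the generalised pigeonhole principle, to guarantee some box contains ≥ r objects we need more than (r − 1) · k objects total. Threshold: n = (r − 1) · k + 1. With r = 33 and k = 106: n = 32 · 106 + 1 = 3392 + 1 = 3393. For n = 3392 = 32 · 106, we can put exactly 32 objects in every box, avoiding 33 in any single one — so 3393 is tight.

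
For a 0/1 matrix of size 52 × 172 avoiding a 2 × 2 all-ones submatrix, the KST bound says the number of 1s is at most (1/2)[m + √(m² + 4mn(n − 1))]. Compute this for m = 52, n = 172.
z(52, 172; 2, 2) ≤ (1/2)[52 + √(52² + 4·52·172·171)] = (1/2)[52 + √6120400] = 1262.9721

Kővári–Sós–Turán: let r_1, ..., r_52 be the row sums and z = Σ r_i the total number of 1s. Each pair of columns can share at most one row with both entries 1 (else a 2×2 all-ones block appears), so Σ_i C(r_i, 2) ≤ C(172, 2) = 14706. By convexity Σ_i C(r_i, 2) ≥ 52·C(z/52, 2) = z(z − 52)/(2·52), giving z² − 52z − 52·172·171 ≤ 0 and hence z ≤ (1/2)[52 + √(2704 + 4·1529424)] = (1/2)[52 + √6120400] ≈ (1/2)(52 + 2473.9442) = 1262.9721.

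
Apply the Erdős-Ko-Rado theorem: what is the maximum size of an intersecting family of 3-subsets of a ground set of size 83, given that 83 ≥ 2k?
max |F| = C(82, 2) = 3321

The Erdős-Ko-Rado theorem states: for n ≥ 2k, an intersecting family of k-subsets of an n-element set has size at most C(n − 1, k − 1), with equality for 'star' families {A ⊆ [n] : |A| = k, i ∈ A} (fix an element i). For n = 83, k = 3: C(82, 2) = 3321.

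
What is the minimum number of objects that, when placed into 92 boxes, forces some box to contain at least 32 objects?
n = (32 − 1)·92 + 1 = 2853

By the generalised pigeonhole principle, to guarantee some box contains ≥ r objects we need more than (r − 1) · k objects total. Threshold: n = (r − 1) · k + 1. With r = 32 and k = 92: n = 31 · 92 + 1 = 2852 + 1 = 2853. For n = 2852 = 31 · 92, we can put exactly 31 objects in every box, avoiding 32 in any single one — so 2853 is tight.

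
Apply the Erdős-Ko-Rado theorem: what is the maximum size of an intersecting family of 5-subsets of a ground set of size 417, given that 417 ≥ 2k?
max |F| = C(416, 4) = 1229930520

The Erdős-Ko-Rado theorem states: for n ≥ 2k, an intersecting family of k-subsets of an n-element set has size at most C(n − 1, k − 1), with equality for 'star' families {A ⊆ [n] : |A| = k, i ∈ A} (fix an element i). For n = 417, k = 5: C(416, 4) = 1229930520.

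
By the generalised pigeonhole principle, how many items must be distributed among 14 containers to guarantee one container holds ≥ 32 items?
n = (32 − 1)·14 + 1 = 435

By the generalised pigeonhole principle, to guarantee some box contains ≥ r objects we need more than (r − 1) · k objects total. Threshold: n = (r − 1) · k + 1. With r = 32 and k = 14: n = 31 · 14 + 1 = 434 + 1 = 435. For n = 434 = 31 · 14, we can put exactly 31 objects in every box, avoiding 32 in any single one — so 435 is tight.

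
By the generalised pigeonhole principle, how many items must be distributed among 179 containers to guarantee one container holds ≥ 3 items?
n = (3 − 1)·179 + 1 = 359

By the generalised pigeonhole principle, to guarantee some box contains ≥ r objects we need more than (r − 1) · k objects total. Threshold: n = (r − 1) · k + 1. With r = 3 and k = 179: n = 2 · 179 + 1 = 358 + 1 = 359. For n = 358 = 2 · 179, we can put exactly 2 objects in every box, avoiding 3 in any single one — so 359 is tight.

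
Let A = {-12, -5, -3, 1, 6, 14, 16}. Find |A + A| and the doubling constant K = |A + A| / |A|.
K = |A + A| / |A| = 25/7

Enumerate A + A = {a + b : a, b ∈ A}. With |A| = 7, there are |A|^2 = 49 ordered sum pairs; collecting distinct values, A + A = {-24, -17, -15, -11, -10, -8, -6, -4, -2, 1, 2, 3, 4, 7, 9, 11, 12, 13, 15, 17, 20, 22, 28, 30, 32}, so |A + A| = 25. Thus K = 25/7. For comparison, the minimum possible |A + A| over all 7-element sets is 2·7 − 1 = 13 (so min K = 13/7), attained only by arithmetic progressions.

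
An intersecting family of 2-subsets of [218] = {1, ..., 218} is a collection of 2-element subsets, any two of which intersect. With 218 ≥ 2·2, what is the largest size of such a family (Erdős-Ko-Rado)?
max |F| = C(217, 1) = 217

Erdős-Ko-Rado (1961): when n ≥ 2k, max |F| = C(n−1, k−1). The bound is attained by the star {A : i ∈ A} for any fixed i ∈ [n]. Here C(218−1, 2−1) = C(217, 1) = 217.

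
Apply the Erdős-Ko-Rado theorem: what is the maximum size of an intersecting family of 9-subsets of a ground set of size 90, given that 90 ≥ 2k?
max |F| = C(89, 8) = 70625252863

The Erdős-Ko-Rado theorem states: for n ≥ 2k, an intersecting family of k-subsets of an n-element set has size at most C(n − 1, k − 1), with equality for 'star' families {A ⊆ [n] : |A| = k, i ∈ A} (fix an element i). For n = 90, k = 9: C(89, 8) = 70625252863.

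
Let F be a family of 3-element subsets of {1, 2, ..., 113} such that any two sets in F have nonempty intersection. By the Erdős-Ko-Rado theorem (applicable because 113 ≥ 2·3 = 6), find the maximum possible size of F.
max |F| = C(112, 2) = 6216

Erdős-Ko-Rado (1961): when n ≥ 2k, max |F| = C(n−1, k−1). The bound is attained by the star {A : i ∈ A} for any fixed i ∈ [n]. Here C(113−1, 3−1) = C(112, 2) = 6216.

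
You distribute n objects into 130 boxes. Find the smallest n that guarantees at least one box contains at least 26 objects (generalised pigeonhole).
n = (26 − 1)·130 + 1 = 3251

By the generalised pigeonhole principle, to guarantee some box contains ≥ r objects we need more than (r − 1) · k objects total. Threshold: n = (r − 1) · k + 1. With r = 26 and k = 130: n = 25 · 130 + 1 = 3250 + 1 = 3251. For n = 3250 = 25 · 130, we can put exactly 25 objects in every box, avoiding 26 in any single one — so 3251 is tight.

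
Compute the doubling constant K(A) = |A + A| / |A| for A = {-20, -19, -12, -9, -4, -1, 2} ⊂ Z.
K = |A + A| / |A| = 22/7

Enumerate A + A = {a + b : a, b ∈ A}. With |A| = 7, there are |A|^2 = 49 ordered sum pairs; collecting distinct values, A + A = {-40, -39, -38, -32, -31, -29, -28, -24, -23, -21, -20, -18, -17, -16, -13, -10, -8, -7, -5, -2, 1, 4}, so |A + A| = 22. Thus K = 22/7. For comparison, the minimum possible |A + A| over all 7-element sets is 2·7 − 1 = 13 (so min K = 13/7), attained only by arithmetic progressions.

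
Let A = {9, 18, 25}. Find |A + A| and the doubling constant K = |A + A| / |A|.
K = |A + A| / |A| = 6/3 = 2

Enumerate A + A = {a + b : a, b ∈ A}. With |A| = 3, there are |A|^2 = 9 ordered sum pairs; collecting distinct values, A + A = {18, 27, 34, 36, 43, 50}, so |A + A| = 6. Thus K = 6/3 = 2. For comparison, the minimum possible |A + A| over all 3-element sets is 2·3 − 1 = 5 (so min K = 5/3), attained only by arithmetic progressions.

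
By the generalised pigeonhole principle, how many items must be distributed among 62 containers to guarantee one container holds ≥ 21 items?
n = (21 − 1)·62 + 1 = 1241

By the generalised pigeonhole principle, to guarantee some box contains ≥ r objects we need more than (r − 1) · k objects total. Threshold: n = (r − 1) · k + 1. With r = 21 and k = 62: n = 20 · 62 + 1 = 1240 + 1 = 1241. For n = 1240 = 20 · 62, we can put exactly 20 objects in every box, avoiding 21 in any single one — so 1241 is tight.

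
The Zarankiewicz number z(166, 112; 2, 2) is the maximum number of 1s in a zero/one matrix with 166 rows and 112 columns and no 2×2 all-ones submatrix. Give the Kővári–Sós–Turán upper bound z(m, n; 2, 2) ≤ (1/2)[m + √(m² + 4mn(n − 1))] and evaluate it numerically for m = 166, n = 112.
z(166, 112; 2, 2) ≤ (1/2)[166 + √(166² + 4·166·112·111)] = (1/2)[166 + √8282404] = 1521.9583

Kővári–Sós–Turán: let r_1, ..., r_166 be the row sums and z = Σ r_i the total number of 1s. Each pair of columns can share at most one row with both entries 1 (else a 2×2 all-ones block appears), so Σ_i C(r_i, 2) ≤ C(112, 2) = 6216. By convexity Σ_i C(r_i, 2) ≥ 166·C(z/166, 2) = z(z − 166)/(2·166), giving z² − 166z − 166·112·111 ≤ 0 and hence z ≤ (1/2)[166 + √(27556 + 4·2063712)] = (1/2)[166 + √8282404] ≈ (1/2)(166 + 2877.9166) = 1521.9583.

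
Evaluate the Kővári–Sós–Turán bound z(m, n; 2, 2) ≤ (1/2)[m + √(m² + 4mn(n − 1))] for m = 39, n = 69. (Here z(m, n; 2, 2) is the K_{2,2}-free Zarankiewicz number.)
z(39, 69; 2, 2) ≤ (1/2)[39 + √(39² + 4·39·69·68)] = (1/2)[39 + √733473] = 447.7152

Kővári–Sós–Turán: let r_1, ..., r_39 be the row sums and z = Σ r_i the total number of 1s. Each pair of columns can share at most one row with both entries 1 (else a 2×2 all-ones block appears), so Σ_i C(r_i, 2) ≤ C(69, 2) = 2346. By convexity Σ_i C(r_i, 2) ≥ 39·C(z/39, 2) = z(z − 39)/(2·39), giving z² − 39z − 39·69·68 ≤ 0 and hence z ≤ (1/2)[39 + √(1521 + 4·182988)] = (1/2)[39 + √733473] ≈ (1/2)(39 + 856.4304) = 447.7152.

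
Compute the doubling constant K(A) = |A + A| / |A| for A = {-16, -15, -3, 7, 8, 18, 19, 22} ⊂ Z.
K = |A + A| / |A| = 30/8 = 15/4

Enumerate A + A = {a + b : a, b ∈ A}. With |A| = 8, there are |A|^2 = 64 ordered sum pairs; collecting distinct values, A + A = {-32, -31, -30, -19, -18, -9, -8, -7, -6, 2, 3, 4, 5, 6, 7, 14, 15, 16, 19, 25, 26, 27, 29, 30, 36, 37, 38, 40, 41, 44}, so |A + A| = 30. Thus K = 30/8 = 15/4. For comparison, the minimum possible |A + A| over all 8-element sets is 2·8 − 1 = 15 (so min K = 15/8), attained only by arithmetic progressions.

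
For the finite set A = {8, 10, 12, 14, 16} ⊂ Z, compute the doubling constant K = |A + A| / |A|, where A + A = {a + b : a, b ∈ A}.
K = |A + A| / |A| = 9/5

Enumerate A + A = {a + b : a, b ∈ A}. With |A| = 5, there are |A|^2 = 25 ordered sum pairs; collecting distinct values, A + A = {16, 18, 20, 22, 24, 26, 28, 30, 32}, so |A + A| = 9. Thus K = 9/5. Here |A + A| = 2|A| − 1 = 9, the minimum possible — so K = 9/5 is minimal, which holds iff A is an arithmetic progression.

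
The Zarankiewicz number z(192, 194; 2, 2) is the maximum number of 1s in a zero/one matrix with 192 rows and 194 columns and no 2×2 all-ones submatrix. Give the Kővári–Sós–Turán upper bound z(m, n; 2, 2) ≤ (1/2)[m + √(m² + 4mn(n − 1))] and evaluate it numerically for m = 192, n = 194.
z(192, 194; 2, 2) ≤ (1/2)[192 + √(192² + 4·192·194·193)] = (1/2)[192 + √28792320] = 2778.9238

Kővári–Sós–Turán: let r_1, ..., r_192 be the row sums and z = Σ r_i the total number of 1s. Each pair of columns can share at most one row with both entries 1 (else a 2×2 all-ones block appears), so Σ_i C(r_i, 2) ≤ C(194, 2) = 18721. By convexity Σ_i C(r_i, 2) ≥ 192·C(z/192, 2) = z(z − 192)/(2·192), giving z² − 192z − 192·194·193 ≤ 0 and hence z ≤ (1/2)[192 + √(36864 + 4·7188864)] = (1/2)[192 + √28792320] ≈ (1/2)(192 + 5365.8476) = 2778.9238.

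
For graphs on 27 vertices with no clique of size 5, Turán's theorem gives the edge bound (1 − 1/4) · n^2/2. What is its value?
Turán density bound = (3/4) · 27^2/2 = 2187/8 ≈ 273.375

Turán's theorem: ex(n, K_{r+1}) is achieved by the complete r-partite Turán graph T(n, r) with parts as balanced as possible, and is at most (1 − 1/r) · n^2/2. For r = 4, n = 27: the density bound is (3/4) · 729/2 = 2187/8 ≈ 273.375. The integer-valued extremum is e(T(27, 4)) = 273, which is strictly less than the density bound 2187/8 since 4 ∤ 27 (the parts of T(27, 4) cannot all be equal).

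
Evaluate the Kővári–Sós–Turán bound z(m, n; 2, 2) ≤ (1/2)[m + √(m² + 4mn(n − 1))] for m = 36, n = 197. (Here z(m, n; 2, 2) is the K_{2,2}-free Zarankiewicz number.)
z(36, 197; 2, 2) ≤ (1/2)[36 + √(36² + 4·36·197·196)] = (1/2)[36 + √5561424] = 1197.1336

Kővári–Sós–Turán: let r_1, ..., r_36 be the row sums and z = Σ r_i the total number of 1s. Each pair of columns can share at most one row with both entries 1 (else a 2×2 all-ones block appears), so Σ_i C(r_i, 2) ≤ C(197, 2) = 19306. By convexity Σ_i C(r_i, 2) ≥ 36·C(z/36, 2) = z(z − 36)/(2·36), giving z² − 36z − 36·197·196 ≤ 0 and hence z ≤ (1/2)[36 + √(1296 + 4·1390032)] = (1/2)[36 + √5561424] ≈ (1/2)(36 + 2358.2672) = 1197.1336.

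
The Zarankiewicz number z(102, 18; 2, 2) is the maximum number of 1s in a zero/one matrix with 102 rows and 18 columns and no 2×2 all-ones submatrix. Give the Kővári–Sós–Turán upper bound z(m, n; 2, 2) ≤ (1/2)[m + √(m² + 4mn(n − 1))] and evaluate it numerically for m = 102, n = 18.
z(102, 18; 2, 2) ≤ (1/2)[102 + √(102² + 4·102·18·17)] = (1/2)[102 + √135252] = 234.8831

Kővári–Sós–Turán: let r_1, ..., r_102 be the row sums and z = Σ r_i the total number of 1s. Each pair of columns can share at most one row with both entries 1 (else a 2×2 all-ones block appears), so Σ_i C(r_i, 2) ≤ C(18, 2) = 153. By convexity Σ_i C(r_i, 2) ≥ 102·C(z/102, 2) = z(z − 102)/(2·102), giving z² − 102z − 102·18·17 ≤ 0 and hence z ≤ (1/2)[102 + √(10404 + 4·31212)] = (1/2)[102 + √135252] ≈ (1/2)(102 + 367.7662) = 234.8831.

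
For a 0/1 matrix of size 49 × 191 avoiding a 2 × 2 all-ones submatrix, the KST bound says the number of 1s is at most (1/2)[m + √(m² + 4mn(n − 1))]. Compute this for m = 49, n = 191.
z(49, 191; 2, 2) ≤ (1/2)[49 + √(49² + 4·49·191·190)] = (1/2)[49 + √7115241] = 1358.2205

Kővári–Sós–Turán: let r_1, ..., r_49 be the row sums and z = Σ r_i the total number of 1s. Each pair of columns can share at most one row with both entries 1 (else a 2×2 all-ones block appears), so Σ_i C(r_i, 2) ≤ C(191, 2) = 18145. By convexity Σ_i C(r_i, 2) ≥ 49·C(z/49, 2) = z(z − 49)/(2·49), giving z² − 49z − 49·191·190 ≤ 0 and hence z ≤ (1/2)[49 + √(2401 + 4·1778210)] = (1/2)[49 + √7115241] ≈ (1/2)(49 + 2667.4409) = 1358.2205.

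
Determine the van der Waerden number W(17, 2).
W(17, 2) = 17 + 1 = 18

A 2-term AP is any pair of integers, so a monochromatic 2-AP exists iff some colour is used at least twice. With 17 colours, the colouring i ↦ i on {1, ..., 17} uses each colour once, avoiding any monochromatic pair, so W(17, 2) > 17. For {1, ..., 18}, pigeonhole forces two integers of the same colour, which form a monochromatic 2-AP. Hence W(17, 2) = 18.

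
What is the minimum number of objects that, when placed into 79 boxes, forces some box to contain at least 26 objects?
n = (26 − 1)·79 + 1 = 1976

By the generalised pigeonhole principle, to guarantee some box contains ≥ r objects we need more than (r − 1) · k objects total. Threshold: n = (r − 1) · k + 1. With r = 26 and k = 79: n = 25 · 79 + 1 = 1975 + 1 = 1976. For n = 1975 = 25 · 79, we can put exactly 25 objects in every box, avoiding 26 in any single one — so 1976 is tight.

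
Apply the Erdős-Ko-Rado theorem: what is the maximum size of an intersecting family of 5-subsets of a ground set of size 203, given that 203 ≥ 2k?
max |F| = C(202, 4) = 67331650

The Erdős-Ko-Rado theorem states: for n ≥ 2k, an intersecting family of k-subsets of an n-element set has size at most C(n − 1, k − 1), with equality for 'star' families {A ⊆ [n] : |A| = k, i ∈ A} (fix an element i). For n = 203, k = 5: C(202, 4) = 67331650.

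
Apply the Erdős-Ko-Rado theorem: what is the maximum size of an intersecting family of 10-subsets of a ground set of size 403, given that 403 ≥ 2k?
max |F| = C(402, 9) = 690402510704386700

The Erdős-Ko-Rado theorem states: for n ≥ 2k, an intersecting family of k-subsets of an n-element set has size at most C(n − 1, k − 1), with equality for 'star' families {A ⊆ [n] : |A| = k, i ∈ A} (fix an element i). For n = 403, k = 10: C(402, 9) = 690402510704386700.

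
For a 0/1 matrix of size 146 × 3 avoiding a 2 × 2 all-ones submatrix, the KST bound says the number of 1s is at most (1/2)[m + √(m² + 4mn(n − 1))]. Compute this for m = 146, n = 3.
z(146, 3; 2, 2) ≤ (1/2)[146 + √(146² + 4·146·3·2)] = (1/2)[146 + √24820] = 151.7718

Kővári–Sós–Turán: let r_1, ..., r_146 be the row sums and z = Σ r_i the total number of 1s. Each pair of columns can share at most one row with both entries 1 (else a 2×2 all-ones block appears), so Σ_i C(r_i, 2) ≤ C(3, 2) = 3. By convexity Σ_i C(r_i, 2) ≥ 146·C(z/146, 2) = z(z − 146)/(2·146), giving z² − 146z − 146·3·2 ≤ 0 and hence z ≤ (1/2)[146 + √(21316 + 4·876)] = (1/2)[146 + √24820] ≈ (1/2)(146 + 157.5436) = 151.7718.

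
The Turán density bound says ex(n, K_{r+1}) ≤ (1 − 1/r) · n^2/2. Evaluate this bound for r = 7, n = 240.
Turán density bound = (6/7) · 240^2/2 = 172800/7 ≈ 24685.7143

Turán's theorem: ex(n, K_{r+1}) is achieved by the complete r-partite Turán graph T(n, r) with parts as balanced as possible, and is at most (1 − 1/r) · n^2/2. For r = 7, n = 240: the density bound is (6/7) · 57600/2 = 172800/7 ≈ 24685.7143. The integer-valued extremum is e(T(240, 7)) = 24685, which is strictly less than the density bound 172800/7 since 7 ∤ 240 (the parts of T(240, 7) cannot all be equal).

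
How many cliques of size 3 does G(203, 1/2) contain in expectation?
E[# K_3] = C(203, 3) · (1/2)^C(3, 2) = 1373701 / 2^3 = 171712.625

For each 3-subset S of vertices (there are C(203, 3) = 1373701 such S), let X_S = 1 if S induces a K_3 (all C(3, 2) = 3 edges present). Then P(X_S = 1) = (1/2)^3 = 1/8. By linearity of expectation, E[# K_3] = C(203, 3) · (1/2)^3 = 1373701 / 8 = 171712.625.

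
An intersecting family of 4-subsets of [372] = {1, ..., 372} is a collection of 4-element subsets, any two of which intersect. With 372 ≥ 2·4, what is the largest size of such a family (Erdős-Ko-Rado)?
max |F| = C(371, 3) = 8442105

Erdős-Ko-Rado (1961): when n ≥ 2k, max |F| = C(n−1, k−1). The bound is attained by the star {A : i ∈ A} for any fixed i ∈ [n]. Here C(372−1, 4−1) = C(371, 3) = 8442105.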